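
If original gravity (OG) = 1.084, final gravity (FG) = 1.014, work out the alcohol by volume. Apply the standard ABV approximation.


ABV = (OG − FG) · 131.25
ABV = (1.084 − 1.014) · 131.25

9.1875 % ABV


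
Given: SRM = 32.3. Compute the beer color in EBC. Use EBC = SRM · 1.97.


EBC = 32.3 · 1.97

63.6310 EBC


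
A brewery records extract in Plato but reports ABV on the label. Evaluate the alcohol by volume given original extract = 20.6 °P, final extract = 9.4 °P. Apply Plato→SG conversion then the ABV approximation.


SG = 259/(259 − P);  ABV = (OG − FG)·131.25
OG = 259/(259 − 20.6) = 1.0864
FG = 259/(259 − 9.4) = 1.0377
ABV = (1.0864 − 1.0377)·131.25

6.3983 % ABV


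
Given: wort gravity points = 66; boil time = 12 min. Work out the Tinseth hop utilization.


U = 1.65·0.000125^(GP/1000) · (1 − e^(−0.04·t))/4.15
bigness = 1.65·0.000125^(66/1000) = 0.9118
boil_factor = (1 − e^(−0.04·12))/4.15 = 0.0919
U = 0.9118 · 0.0919

0.0838


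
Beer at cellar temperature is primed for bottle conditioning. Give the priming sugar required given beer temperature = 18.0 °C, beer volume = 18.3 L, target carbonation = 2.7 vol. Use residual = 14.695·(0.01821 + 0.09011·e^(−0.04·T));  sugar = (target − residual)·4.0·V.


residual = 14.695·(0.01821 + 0.09011·e^(−0.04·18.0)) = 0.9121
sugar = (2.7 − 0.9121)·4.0·18.3

130.8716 g


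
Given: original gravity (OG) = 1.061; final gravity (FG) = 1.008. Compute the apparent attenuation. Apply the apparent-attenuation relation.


AA = (OG − FG)/(OG − 1) · 100
AA = (1.061 − 1.008)/(1.061 − 1) · 100

86.8852 %


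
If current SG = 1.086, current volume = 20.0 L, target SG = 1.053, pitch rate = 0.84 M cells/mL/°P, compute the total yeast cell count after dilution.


V_w = V·((SG_c−1)/(SG_t−1)−1);  °P = 259 − 259/SG_t;  cells = rate·(V+V_w)·°P
V_w = 20.0·((1.086−1)/(1.053−1)−1) = 12.4528
V_final = 20.0 + 12.4528 = 32.4528
°P = 259 − 259/1.053 = 13.0361
cells = 0.84·32.4528·13.0361

355.3687 billion cells


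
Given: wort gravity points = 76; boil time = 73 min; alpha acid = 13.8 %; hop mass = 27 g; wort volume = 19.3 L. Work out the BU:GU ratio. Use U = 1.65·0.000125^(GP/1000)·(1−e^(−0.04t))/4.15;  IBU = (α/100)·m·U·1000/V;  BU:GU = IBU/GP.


U = 1.65·0.000125^(76/1000)·(1−e^(−0.04·73))/4.15 = 0.1900
IBU = (13.8/100)·27·0.1900·1000/19.3 = 36.6782
BU:GU = 36.6782/76

0.4826


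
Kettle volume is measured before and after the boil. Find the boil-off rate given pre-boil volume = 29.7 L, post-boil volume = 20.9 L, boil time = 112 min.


rate = (V_pre − V_post) / (t_min/60)
rate = (29.7 − 20.9) / (112/60)

4.7143 L/hr


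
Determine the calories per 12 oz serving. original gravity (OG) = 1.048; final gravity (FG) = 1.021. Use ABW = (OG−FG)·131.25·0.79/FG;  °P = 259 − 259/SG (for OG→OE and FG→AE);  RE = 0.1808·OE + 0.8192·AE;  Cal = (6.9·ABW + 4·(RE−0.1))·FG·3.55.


ABW = (1.048 − 1.021)·131.25·0.79/1.021 = 2.7420
OE = 259 − 259/1.048 = 11.8626 °P
AE = 259 − 259/1.021 = 5.3271 °P
RE = 0.1808·11.8626 + 0.8192·5.3271 = 6.5087 °P
Cal = (6.9·2.7420 + 4·(6.5087−0.1))·1.021·3.55

161.4905 kcal


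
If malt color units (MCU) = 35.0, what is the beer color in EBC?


SRM = 1.4922·MCU^0.6859;  EBC = SRM·1.97
SRM = 1.4922·35.0^0.6859 = 17.0963
EBC = 17.0963·1.97

33.6798 EBC


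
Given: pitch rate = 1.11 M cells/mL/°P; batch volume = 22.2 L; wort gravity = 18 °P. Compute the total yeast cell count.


cells (billions) = rate · V_L · °P
cells = 1.11 · 22.2 · 18

443.5560 billion cells


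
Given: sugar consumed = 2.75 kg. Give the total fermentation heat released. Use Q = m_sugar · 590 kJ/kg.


Q = 2.75 · 590

1622.5000 kJ


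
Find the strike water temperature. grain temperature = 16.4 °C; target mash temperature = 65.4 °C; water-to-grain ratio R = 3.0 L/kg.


T_strike = (0.41/R)·(T_mash − T_grain) + T_mash
T_strike = (0.41/3.0)·(65.4 − 16.4) + 65.4

72.0967 °C


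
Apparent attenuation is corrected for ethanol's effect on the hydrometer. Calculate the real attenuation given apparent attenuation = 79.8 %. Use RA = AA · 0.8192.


RA = 79.8 · 0.8192

65.3722 %


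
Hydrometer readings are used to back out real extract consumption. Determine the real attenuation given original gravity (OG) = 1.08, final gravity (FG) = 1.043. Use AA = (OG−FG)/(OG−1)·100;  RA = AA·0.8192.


AA = (1.08 − 1.043)/(1.08 − 1)·100 = 46.2500
RA = 46.2500·0.8192

37.8880 %


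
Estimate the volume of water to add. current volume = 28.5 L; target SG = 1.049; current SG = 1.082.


V_water = V·((SG_curr − 1)/(SG_target − 1) − 1)
V_water = 28.5·((1.082 − 1)/(1.049 − 1) − 1)

19.1939 L


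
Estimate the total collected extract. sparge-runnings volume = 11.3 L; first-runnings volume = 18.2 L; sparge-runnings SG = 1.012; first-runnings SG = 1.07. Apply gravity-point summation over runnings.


total = Σ (SG_i − 1)·1000·V_i
first = (1.07 − 1)·1000·18.2 = 1274.0000
sparge = (1.012 − 1)·1000·11.3 = 135.6000
total = 1274.0000 + 135.6000

1409.6000 gravity·L


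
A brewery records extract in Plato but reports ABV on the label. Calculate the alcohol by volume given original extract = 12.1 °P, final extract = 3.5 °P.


SG = 259/(259 − P);  ABV = (OG − FG)·131.25
OG = 259/(259 − 12.1) = 1.0490
FG = 259/(259 − 3.5) = 1.0137
ABV = (1.0490 − 1.0137)·131.25

4.6343 % ABV


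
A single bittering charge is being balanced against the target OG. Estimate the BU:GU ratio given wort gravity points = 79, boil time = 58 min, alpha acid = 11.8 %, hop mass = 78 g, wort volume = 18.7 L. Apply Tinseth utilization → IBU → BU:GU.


U = 1.65·0.000125^(GP/1000)·(1−e^(−0.04t))/4.15;  IBU = (α/100)·m·U·1000/V;  BU:GU = IBU/GP
U = 1.65·0.000125^(79/1000)·(1−e^(−0.04·58))/4.15 = 0.1763
IBU = (11.8/100)·78·0.1763·1000/18.7 = 86.7564
BU:GU = 86.7564/79

1.0982


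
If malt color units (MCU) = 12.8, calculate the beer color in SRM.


SRM = 1.4922 · MCU^0.6859
SRM = 1.4922 · 12.8^0.6859

8.5756 SRM


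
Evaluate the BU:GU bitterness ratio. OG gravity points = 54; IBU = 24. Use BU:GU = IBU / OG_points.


BU:GU = 24 / 54

0.4444


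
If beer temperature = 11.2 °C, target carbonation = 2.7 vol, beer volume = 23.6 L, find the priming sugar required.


residual = 14.695·(0.01821 + 0.09011·e^(−0.04·T));  sugar = (target − residual)·4.0·V
residual = 14.695·(0.01821 + 0.09011·e^(−0.04·11.2)) = 1.1136
sugar = (2.7 − 1.1136)·4.0·23.6

149.7550 g


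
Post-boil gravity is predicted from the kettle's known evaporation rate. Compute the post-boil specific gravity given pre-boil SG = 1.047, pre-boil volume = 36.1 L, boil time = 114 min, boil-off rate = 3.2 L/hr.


V_post = V_pre − rate·(t/60);  SG_post = 1 + (SG_pre−1)·V_pre/V_post
V_post = 36.1 − 3.2·(114/60) = 30.0200
SG_post = 1 + (1.047 − 1)·36.1/30.0200

1.0565


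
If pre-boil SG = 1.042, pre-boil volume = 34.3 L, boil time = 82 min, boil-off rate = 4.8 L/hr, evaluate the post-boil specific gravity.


V_post = V_pre − rate·(t/60);  SG_post = 1 + (SG_pre−1)·V_pre/V_post
V_post = 34.3 − 4.8·(82/60) = 27.7400
SG_post = 1 + (1.042 − 1)·34.3/27.7400

1.0519


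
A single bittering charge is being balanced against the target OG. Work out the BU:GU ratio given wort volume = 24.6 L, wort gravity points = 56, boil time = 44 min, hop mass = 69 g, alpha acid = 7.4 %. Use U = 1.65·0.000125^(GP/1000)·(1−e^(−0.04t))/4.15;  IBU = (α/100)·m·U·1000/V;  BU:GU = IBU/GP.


U = 1.65·0.000125^(56/1000)·(1−e^(−0.04·44))/4.15 = 0.1990
IBU = (7.4/100)·69·0.1990·1000/24.6 = 41.3062
BU:GU = 41.3062/56

0.7376


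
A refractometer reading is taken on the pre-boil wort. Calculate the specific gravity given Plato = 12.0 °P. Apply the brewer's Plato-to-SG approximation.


SG = 259/(259 − P)
SG = 259/(259 − 12.0)

1.0486


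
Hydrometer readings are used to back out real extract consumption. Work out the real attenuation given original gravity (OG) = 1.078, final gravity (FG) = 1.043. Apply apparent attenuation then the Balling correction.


AA = (OG−FG)/(OG−1)·100;  RA = AA·0.8192
AA = (1.078 − 1.043)/(1.078 − 1)·100 = 44.8718
RA = 44.8718·0.8192

36.7590 %


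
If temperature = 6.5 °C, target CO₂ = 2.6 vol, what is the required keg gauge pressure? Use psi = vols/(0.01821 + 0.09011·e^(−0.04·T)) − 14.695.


psi = 2.6/(0.01821 + 0.09011·e^(−0.04·6.5)) − 14.695

14.9551 psi


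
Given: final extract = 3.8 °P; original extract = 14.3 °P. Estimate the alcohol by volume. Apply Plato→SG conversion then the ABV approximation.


SG = 259/(259 − P);  ABV = (OG − FG)·131.25
OG = 259/(259 − 14.3) = 1.0584
FG = 259/(259 − 3.8) = 1.0149
ABV = (1.0584 − 1.0149)·131.25

5.7158 % ABV


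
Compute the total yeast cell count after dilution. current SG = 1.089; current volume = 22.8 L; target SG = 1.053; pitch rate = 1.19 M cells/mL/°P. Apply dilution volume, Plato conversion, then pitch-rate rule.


V_w = V·((SG_c−1)/(SG_t−1)−1);  °P = 259 − 259/SG_t;  cells = rate·(V+V_w)·°P
V_w = 22.8·((1.089−1)/(1.053−1)−1) = 15.4868
V_final = 22.8 + 15.4868 = 38.2868
°P = 259 − 259/1.053 = 13.0361
cells = 1.19·38.2868·13.0361

593.9409 billion cells


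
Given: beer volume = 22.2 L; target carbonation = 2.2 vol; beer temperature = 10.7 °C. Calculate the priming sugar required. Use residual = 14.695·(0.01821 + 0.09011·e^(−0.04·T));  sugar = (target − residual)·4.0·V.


residual = 14.695·(0.01821 + 0.09011·e^(−0.04·10.7)) = 1.1307
sugar = (2.2 − 1.1307)·4.0·22.2

94.9536 g


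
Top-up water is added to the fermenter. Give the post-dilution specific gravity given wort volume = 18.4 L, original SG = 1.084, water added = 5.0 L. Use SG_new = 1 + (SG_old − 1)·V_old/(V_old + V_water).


pts = (1.084 − 1)·1000·18.4/(18.4 + 5.0) = 66.0513
SG_new = 1 + 66.0513/1000

1.0661


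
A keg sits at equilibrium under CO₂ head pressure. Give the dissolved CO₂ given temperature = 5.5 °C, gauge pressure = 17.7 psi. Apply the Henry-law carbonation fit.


vols = (P + 14.695)·(0.01821 + 0.09011·e^(−0.04·T))
vols = (17.7 + 14.695)·(0.01821 + 0.09011·e^(−0.04·5.5))

2.9326 volumes


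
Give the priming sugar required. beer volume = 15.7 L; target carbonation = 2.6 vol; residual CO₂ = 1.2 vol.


sugar = (target − residual)·4.0·V
sugar = (2.6 − 1.2)·4.0·15.7

87.9200 g


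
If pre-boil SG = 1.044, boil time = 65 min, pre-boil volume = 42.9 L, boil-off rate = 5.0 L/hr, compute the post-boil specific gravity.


V_post = V_pre − rate·(t/60);  SG_post = 1 + (SG_pre−1)·V_pre/V_post
V_post = 42.9 − 5.0·(65/60) = 37.4833
SG_post = 1 + (1.044 − 1)·42.9/37.4833

1.0504


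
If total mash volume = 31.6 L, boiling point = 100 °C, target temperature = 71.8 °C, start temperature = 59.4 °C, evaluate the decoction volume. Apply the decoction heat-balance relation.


V_dec = V_total·(T_target − T_start)/(T_boil − T_start)
V_dec = 31.6·(71.8 − 59.4)/(100 − 59.4)

9.6512 L


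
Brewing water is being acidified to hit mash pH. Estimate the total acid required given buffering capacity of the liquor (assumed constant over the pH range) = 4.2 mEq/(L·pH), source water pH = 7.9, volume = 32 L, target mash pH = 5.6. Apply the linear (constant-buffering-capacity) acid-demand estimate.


acid = buffering capacity · (pH_source − pH_target) · V
acid = 4.2 · (7.9 − 5.6) · 32

309.1200 mEq


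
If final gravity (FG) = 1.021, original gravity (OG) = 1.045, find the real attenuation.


AA = (OG−FG)/(OG−1)·100;  RA = AA·0.8192
AA = (1.045 − 1.021)/(1.045 − 1)·100 = 53.3333
RA = 53.3333·0.8192

43.6907 %


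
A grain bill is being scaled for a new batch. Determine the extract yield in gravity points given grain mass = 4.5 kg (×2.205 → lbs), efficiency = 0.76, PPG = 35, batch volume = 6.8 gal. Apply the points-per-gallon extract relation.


points = lbs × PPG × eff / vol
lbs = 4.5 × 2.205 = 9.9225
points = 9.9225 × 35 × 0.76 / 6.8

38.8145 points


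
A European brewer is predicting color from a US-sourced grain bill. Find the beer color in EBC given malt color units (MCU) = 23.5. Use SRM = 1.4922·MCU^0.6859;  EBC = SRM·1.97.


SRM = 1.4922·23.5^0.6859 = 13.0090
EBC = 13.0090·1.97

25.6276 EBC


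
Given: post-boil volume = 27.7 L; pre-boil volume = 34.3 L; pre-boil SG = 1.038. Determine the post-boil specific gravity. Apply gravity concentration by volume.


SG_post = 1 + (SG_pre − 1)·V_pre/V_post
pts_pre = (1.038 − 1)·1000 = 38.0000
pts_post = 38.0000·34.3/27.7 = 47.0542
SG_post = 1 + 47.0542/1000

1.0471


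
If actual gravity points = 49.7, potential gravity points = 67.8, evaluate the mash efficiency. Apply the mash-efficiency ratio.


efficiency = actual / potential × 100
efficiency = 49.7 / 67.8 × 100

73.3038 %


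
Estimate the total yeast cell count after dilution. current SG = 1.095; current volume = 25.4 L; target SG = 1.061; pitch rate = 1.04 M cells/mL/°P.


V_w = V·((SG_c−1)/(SG_t−1)−1);  °P = 259 − 259/SG_t;  cells = rate·(V+V_w)·°P
V_w = 25.4·((1.095−1)/(1.061−1)−1) = 14.1574
V_final = 25.4 + 14.1574 = 39.5574
°P = 259 − 259/1.061 = 14.8907
cells = 1.04·39.5574·14.8907

612.5972 billion cells


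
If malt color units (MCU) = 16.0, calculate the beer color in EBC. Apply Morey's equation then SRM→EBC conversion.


SRM = 1.4922·MCU^0.6859;  EBC = SRM·1.97
SRM = 1.4922·16.0^0.6859 = 9.9939
EBC = 9.9939·1.97

19.6879 EBC


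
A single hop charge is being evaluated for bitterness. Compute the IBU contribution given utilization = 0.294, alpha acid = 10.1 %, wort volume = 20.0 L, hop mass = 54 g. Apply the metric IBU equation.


IBU = (α/100)·mass·U·1000 / V
IBU = (10.1/100)·54·0.294·1000 / 20.0

80.1738 IBU


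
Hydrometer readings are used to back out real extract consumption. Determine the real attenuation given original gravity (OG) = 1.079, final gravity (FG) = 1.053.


AA = (OG−FG)/(OG−1)·100;  RA = AA·0.8192
AA = (1.079 − 1.053)/(1.079 − 1)·100 = 32.9114
RA = 32.9114·0.8192

26.9610 %


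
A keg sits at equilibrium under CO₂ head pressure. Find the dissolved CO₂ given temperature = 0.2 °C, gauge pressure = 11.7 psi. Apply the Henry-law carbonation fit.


vols = (P + 14.695)·(0.01821 + 0.09011·e^(−0.04·T))
vols = (11.7 + 14.695)·(0.01821 + 0.09011·e^(−0.04·0.2))

2.8402 volumes


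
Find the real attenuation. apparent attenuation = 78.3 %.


RA = AA · 0.8192
RA = 78.3 · 0.8192

64.1434 %


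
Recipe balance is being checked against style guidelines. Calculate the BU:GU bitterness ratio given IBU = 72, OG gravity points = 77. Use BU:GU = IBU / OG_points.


BU:GU = 72 / 77

0.9351


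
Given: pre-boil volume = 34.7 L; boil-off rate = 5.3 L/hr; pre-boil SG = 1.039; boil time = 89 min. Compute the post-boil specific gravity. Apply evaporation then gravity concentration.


V_post = V_pre − rate·(t/60);  SG_post = 1 + (SG_pre−1)·V_pre/V_post
V_post = 34.7 − 5.3·(89/60) = 26.8383
SG_post = 1 + (1.039 − 1)·34.7/26.8383

1.0504


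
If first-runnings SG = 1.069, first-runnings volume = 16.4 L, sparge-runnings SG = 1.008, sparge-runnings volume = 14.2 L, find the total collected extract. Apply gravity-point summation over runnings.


total = Σ (SG_i − 1)·1000·V_i
first = (1.069 − 1)·1000·16.4 = 1131.6000
sparge = (1.008 − 1)·1000·14.2 = 113.6000
total = 1131.6000 + 113.6000

1245.2000 gravity·L


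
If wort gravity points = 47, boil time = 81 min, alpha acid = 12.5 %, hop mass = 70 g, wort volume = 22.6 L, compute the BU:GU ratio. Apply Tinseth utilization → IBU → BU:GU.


U = 1.65·0.000125^(GP/1000)·(1−e^(−0.04t))/4.15;  IBU = (α/100)·m·U·1000/V;  BU:GU = IBU/GP
U = 1.65·0.000125^(47/1000)·(1−e^(−0.04·81))/4.15 = 0.2504
IBU = (12.5/100)·70·0.2504·1000/22.6 = 96.9482
BU:GU = 96.9482/47

2.0627


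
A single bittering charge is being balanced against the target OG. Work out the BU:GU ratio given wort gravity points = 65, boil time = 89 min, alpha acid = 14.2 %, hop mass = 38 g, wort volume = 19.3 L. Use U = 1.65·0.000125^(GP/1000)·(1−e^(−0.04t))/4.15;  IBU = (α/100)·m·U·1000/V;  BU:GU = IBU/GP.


U = 1.65·0.000125^(65/1000)·(1−e^(−0.04·89))/4.15 = 0.2154
IBU = (14.2/100)·38·0.2154·1000/19.3 = 60.2171
BU:GU = 60.2171/65

0.9264


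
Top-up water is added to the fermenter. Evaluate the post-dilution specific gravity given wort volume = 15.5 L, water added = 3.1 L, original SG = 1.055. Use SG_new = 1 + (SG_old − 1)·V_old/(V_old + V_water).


pts = (1.055 − 1)·1000·15.5/(15.5 + 3.1) = 45.8333
SG_new = 1 + 45.8333/1000

1.0458


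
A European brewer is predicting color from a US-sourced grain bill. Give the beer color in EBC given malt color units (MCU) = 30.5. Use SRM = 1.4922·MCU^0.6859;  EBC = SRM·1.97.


SRM = 1.4922·30.5^0.6859 = 15.5564
EBC = 15.5564·1.97

30.6461 EBC


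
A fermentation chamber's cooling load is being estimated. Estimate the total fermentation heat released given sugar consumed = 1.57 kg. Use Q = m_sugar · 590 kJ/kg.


Q = 1.57 · 590

926.3000 kJ


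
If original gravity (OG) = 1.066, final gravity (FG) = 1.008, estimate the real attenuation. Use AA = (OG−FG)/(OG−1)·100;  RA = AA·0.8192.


AA = (1.066 − 1.008)/(1.066 − 1)·100 = 87.8788
RA = 87.8788·0.8192

71.9903 %


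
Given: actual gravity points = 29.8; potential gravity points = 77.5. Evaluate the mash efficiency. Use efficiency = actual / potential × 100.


efficiency = 29.8 / 77.5 × 100

38.4516 %


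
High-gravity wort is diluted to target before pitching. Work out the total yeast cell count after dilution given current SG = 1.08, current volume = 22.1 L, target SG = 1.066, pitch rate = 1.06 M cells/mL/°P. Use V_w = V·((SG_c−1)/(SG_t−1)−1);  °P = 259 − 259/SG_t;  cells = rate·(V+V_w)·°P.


V_w = 22.1·((1.08−1)/(1.066−1)−1) = 4.6879
V_final = 22.1 + 4.6879 = 26.7879
°P = 259 − 259/1.066 = 16.0356
cells = 1.06·26.7879·16.0356

455.3346 billion cells


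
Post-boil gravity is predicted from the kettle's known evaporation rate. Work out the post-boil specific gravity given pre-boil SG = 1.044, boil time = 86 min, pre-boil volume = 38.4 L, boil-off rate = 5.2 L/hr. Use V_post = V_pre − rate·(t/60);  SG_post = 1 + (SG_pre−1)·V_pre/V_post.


V_post = 38.4 − 5.2·(86/60) = 30.9467
SG_post = 1 + (1.044 − 1)·38.4/30.9467

1.0546


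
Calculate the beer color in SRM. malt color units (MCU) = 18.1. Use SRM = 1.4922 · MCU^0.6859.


SRM = 1.4922 · 18.1^0.6859

10.8760 SRM


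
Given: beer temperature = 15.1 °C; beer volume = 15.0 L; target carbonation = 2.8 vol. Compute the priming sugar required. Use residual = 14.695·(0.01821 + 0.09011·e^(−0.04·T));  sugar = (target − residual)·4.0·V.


residual = 14.695·(0.01821 + 0.09011·e^(−0.04·15.1)) = 0.9914
sugar = (2.8 − 0.9914)·4.0·15.0

108.5152 g


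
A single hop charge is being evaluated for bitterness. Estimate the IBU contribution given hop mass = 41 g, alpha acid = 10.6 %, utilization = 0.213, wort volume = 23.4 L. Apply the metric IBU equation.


IBU = (α/100)·mass·U·1000 / V
IBU = (10.6/100)·41·0.213·1000 / 23.4

39.5597 IBU


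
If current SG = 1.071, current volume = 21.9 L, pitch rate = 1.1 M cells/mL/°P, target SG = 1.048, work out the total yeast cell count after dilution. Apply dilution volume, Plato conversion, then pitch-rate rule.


V_w = V·((SG_c−1)/(SG_t−1)−1);  °P = 259 − 259/SG_t;  cells = rate·(V+V_w)·°P
V_w = 21.9·((1.071−1)/(1.048−1)−1) = 10.4937
V_final = 21.9 + 10.4937 = 32.3937
°P = 259 − 259/1.048 = 11.8626
cells = 1.1·32.3937·11.8626

422.7013 billion cells


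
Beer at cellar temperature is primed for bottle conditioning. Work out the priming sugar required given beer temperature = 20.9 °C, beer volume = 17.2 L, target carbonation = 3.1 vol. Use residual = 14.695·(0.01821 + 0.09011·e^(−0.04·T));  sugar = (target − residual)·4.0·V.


residual = 14.695·(0.01821 + 0.09011·e^(−0.04·20.9)) = 0.8415
sugar = (3.1 − 0.8415)·4.0·17.2

155.3818 g


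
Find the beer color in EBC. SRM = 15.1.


EBC = SRM · 1.97
EBC = 15.1 · 1.97

29.7470 EBC


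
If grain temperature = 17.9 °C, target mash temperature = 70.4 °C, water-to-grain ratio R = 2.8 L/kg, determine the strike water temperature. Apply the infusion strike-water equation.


T_strike = (0.41/R)·(T_mash − T_grain) + T_mash
T_strike = (0.41/2.8)·(70.4 − 17.9) + 70.4

78.0875 °C


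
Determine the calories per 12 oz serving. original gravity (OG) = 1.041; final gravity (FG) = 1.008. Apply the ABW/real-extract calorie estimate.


ABW = (OG−FG)·131.25·0.79/FG;  °P = 259 − 259/SG (for OG→OE and FG→AE);  RE = 0.1808·OE + 0.8192·AE;  Cal = (6.9·ABW + 4·(RE−0.1))·FG·3.55
ABW = (1.041 − 1.008)·131.25·0.79/1.008 = 3.3945
OE = 259 − 259/1.041 = 10.2008 °P
AE = 259 − 259/1.008 = 2.0556 °P
RE = 0.1808·10.2008 + 0.8192·2.0556 = 3.5282 °P
Cal = (6.9·3.3945 + 4·(3.5282−0.1))·1.008·3.55

132.8843 kcal


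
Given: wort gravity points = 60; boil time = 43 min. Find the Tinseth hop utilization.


U = 1.65·0.000125^(GP/1000) · (1 − e^(−0.04·t))/4.15
bigness = 1.65·0.000125^(60/1000) = 0.9623
boil_factor = (1 − e^(−0.04·43))/4.15 = 0.1978
U = 0.9623 · 0.1978

0.1904


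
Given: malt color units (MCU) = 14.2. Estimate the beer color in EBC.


SRM = 1.4922·MCU^0.6859;  EBC = SRM·1.97
SRM = 1.4922·14.2^0.6859 = 9.2083
EBC = 9.2083·1.97

18.1404 EBC


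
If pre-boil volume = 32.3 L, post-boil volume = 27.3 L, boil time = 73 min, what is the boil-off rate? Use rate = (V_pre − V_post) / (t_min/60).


rate = (32.3 − 27.3) / (73/60)

4.1096 L/hr


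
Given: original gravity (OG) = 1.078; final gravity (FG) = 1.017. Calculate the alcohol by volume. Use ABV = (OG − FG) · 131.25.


ABV = (1.078 − 1.017) · 131.25

8.0063 % ABV


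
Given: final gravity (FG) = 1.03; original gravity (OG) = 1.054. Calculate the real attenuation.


AA = (OG−FG)/(OG−1)·100;  RA = AA·0.8192
AA = (1.054 − 1.03)/(1.054 − 1)·100 = 44.4444
RA = 44.4444·0.8192

36.4089 %


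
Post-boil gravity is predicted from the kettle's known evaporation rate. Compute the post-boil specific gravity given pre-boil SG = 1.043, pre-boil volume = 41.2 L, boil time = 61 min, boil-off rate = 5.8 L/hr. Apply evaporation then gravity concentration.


V_post = V_pre − rate·(t/60);  SG_post = 1 + (SG_pre−1)·V_pre/V_post
V_post = 41.2 − 5.8·(61/60) = 35.3033
SG_post = 1 + (1.043 − 1)·41.2/35.3033

1.0502


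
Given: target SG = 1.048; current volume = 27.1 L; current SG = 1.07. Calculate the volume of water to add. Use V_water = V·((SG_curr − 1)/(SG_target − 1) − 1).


V_water = 27.1·((1.07 − 1)/(1.048 − 1) − 1)

12.4208 L


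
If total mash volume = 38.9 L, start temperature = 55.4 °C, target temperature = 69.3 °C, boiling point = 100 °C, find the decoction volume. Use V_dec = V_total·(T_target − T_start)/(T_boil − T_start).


V_dec = 38.9·(69.3 − 55.4)/(100 − 55.4)

12.1235 L


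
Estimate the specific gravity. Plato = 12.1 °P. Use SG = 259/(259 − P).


SG = 259/(259 − 12.1)

1.0490


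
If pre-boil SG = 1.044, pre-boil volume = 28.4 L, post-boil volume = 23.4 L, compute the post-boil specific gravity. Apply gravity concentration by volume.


SG_post = 1 + (SG_pre − 1)·V_pre/V_post
pts_pre = (1.044 − 1)·1000 = 44.0000
pts_post = 44.0000·28.4/23.4 = 53.4017
SG_post = 1 + 53.4017/1000

1.0534


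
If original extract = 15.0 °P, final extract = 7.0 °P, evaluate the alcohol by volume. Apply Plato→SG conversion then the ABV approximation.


SG = 259/(259 − P);  ABV = (OG − FG)·131.25
OG = 259/(259 − 15.0) = 1.0615
FG = 259/(259 − 7.0) = 1.0278
ABV = (1.0615 − 1.0278)·131.25

4.4228 % ABV


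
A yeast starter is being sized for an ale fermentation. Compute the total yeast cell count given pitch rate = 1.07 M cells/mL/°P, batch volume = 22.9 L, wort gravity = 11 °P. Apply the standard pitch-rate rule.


cells (billions) = rate · V_L · °P
cells = 1.07 · 22.9 · 11

269.5330 billion cells


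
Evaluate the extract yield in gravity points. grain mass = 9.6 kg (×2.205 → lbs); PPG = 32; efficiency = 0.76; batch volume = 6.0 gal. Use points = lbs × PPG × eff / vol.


lbs = 9.6 × 2.205 = 21.1680
points = 21.1680 × 32 × 0.76 / 6.0

85.8010 points


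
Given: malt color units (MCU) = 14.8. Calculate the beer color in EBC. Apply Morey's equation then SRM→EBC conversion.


SRM = 1.4922·MCU^0.6859;  EBC = SRM·1.97
SRM = 1.4922·14.8^0.6859 = 9.4735
EBC = 9.4735·1.97

18.6628 EBC


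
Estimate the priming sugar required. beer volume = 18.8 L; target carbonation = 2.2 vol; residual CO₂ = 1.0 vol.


sugar = (target − residual)·4.0·V
sugar = (2.2 − 1.0)·4.0·18.8

90.2400 g


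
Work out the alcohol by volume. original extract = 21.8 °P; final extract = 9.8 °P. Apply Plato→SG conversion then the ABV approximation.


SG = 259/(259 − P);  ABV = (OG − FG)·131.25
OG = 259/(259 − 21.8) = 1.0919
FG = 259/(259 − 9.8) = 1.0393
ABV = (1.0919 − 1.0393)·131.25

6.9011 % ABV


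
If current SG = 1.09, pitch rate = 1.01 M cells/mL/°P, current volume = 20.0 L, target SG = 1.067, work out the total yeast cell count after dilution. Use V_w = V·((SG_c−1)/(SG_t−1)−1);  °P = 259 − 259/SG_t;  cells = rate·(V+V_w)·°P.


V_w = 20.0·((1.09−1)/(1.067−1)−1) = 6.8657
V_final = 20.0 + 6.8657 = 26.8657
°P = 259 − 259/1.067 = 16.2634
cells = 1.01·26.8657·16.2634

441.2952 billion cells


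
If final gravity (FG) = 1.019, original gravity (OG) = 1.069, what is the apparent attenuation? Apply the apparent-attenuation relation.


AA = (OG − FG)/(OG − 1) · 100
AA = (1.069 − 1.019)/(1.069 − 1) · 100

72.4638 %


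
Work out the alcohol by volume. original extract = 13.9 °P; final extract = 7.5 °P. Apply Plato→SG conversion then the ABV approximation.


SG = 259/(259 − P);  ABV = (OG − FG)·131.25
OG = 259/(259 − 13.9) = 1.0567
FG = 259/(259 − 7.5) = 1.0298
ABV = (1.0567 − 1.0298)·131.25

3.5294 % ABV


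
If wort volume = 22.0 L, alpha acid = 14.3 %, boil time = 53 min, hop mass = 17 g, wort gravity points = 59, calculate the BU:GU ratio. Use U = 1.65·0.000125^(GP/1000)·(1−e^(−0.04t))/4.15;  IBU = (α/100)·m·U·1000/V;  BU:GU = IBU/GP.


U = 1.65·0.000125^(59/1000)·(1−e^(−0.04·53))/4.15 = 0.2059
IBU = (14.3/100)·17·0.2059·1000/22.0 = 22.7501
BU:GU = 22.7501/59

0.3856


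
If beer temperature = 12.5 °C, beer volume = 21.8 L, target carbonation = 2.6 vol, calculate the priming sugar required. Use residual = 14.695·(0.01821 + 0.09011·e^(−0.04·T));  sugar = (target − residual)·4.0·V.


residual = 14.695·(0.01821 + 0.09011·e^(−0.04·12.5)) = 1.0707
sugar = (2.6 − 1.0707)·4.0·21.8

133.3512 g


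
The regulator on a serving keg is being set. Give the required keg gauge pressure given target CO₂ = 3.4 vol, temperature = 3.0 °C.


psi = vols/(0.01821 + 0.09011·e^(−0.04·T)) − 14.695
psi = 3.4/(0.01821 + 0.09011·e^(−0.04·3.0)) − 14.695

19.9528 psi


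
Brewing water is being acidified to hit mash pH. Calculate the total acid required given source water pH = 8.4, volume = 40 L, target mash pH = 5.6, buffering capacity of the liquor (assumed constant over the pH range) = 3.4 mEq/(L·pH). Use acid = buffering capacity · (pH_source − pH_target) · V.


acid = 3.4 · (8.4 − 5.6) · 40

380.8000 mEq


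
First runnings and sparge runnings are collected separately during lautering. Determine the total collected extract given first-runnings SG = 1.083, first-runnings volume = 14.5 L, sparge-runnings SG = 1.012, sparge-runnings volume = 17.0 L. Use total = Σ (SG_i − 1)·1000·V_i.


first = (1.083 − 1)·1000·14.5 = 1203.5000
sparge = (1.012 − 1)·1000·17.0 = 204.0000
total = 1203.5000 + 204.0000

1407.5000 gravity·L


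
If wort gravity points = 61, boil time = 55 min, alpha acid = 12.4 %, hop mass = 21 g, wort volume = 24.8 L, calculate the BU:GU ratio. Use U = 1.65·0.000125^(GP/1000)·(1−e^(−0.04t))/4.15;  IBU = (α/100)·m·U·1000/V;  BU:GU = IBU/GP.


U = 1.65·0.000125^(61/1000)·(1−e^(−0.04·55))/4.15 = 0.2043
IBU = (12.4/100)·21·0.2043·1000/24.8 = 21.4553
BU:GU = 21.4553/61

0.3517


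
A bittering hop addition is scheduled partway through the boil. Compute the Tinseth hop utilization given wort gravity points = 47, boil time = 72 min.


U = 1.65·0.000125^(GP/1000) · (1 − e^(−0.04·t))/4.15
bigness = 1.65·0.000125^(47/1000) = 1.0815
boil_factor = (1 − e^(−0.04·72))/4.15 = 0.2274
U = 1.0815 · 0.2274

0.2460


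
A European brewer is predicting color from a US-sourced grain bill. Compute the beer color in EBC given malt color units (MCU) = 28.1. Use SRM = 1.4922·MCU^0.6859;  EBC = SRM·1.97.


SRM = 1.4922·28.1^0.6859 = 14.7060
EBC = 14.7060·1.97

28.9708 EBC


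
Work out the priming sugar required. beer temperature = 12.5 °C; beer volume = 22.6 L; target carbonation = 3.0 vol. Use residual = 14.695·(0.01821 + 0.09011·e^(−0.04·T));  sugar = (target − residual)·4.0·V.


residual = 14.695·(0.01821 + 0.09011·e^(−0.04·12.5)) = 1.0707
sugar = (3.0 − 1.0707)·4.0·22.6

174.4048 g


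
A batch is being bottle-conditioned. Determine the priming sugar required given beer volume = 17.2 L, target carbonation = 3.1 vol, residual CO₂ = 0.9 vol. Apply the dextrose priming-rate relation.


sugar = (target − residual)·4.0·V
sugar = (3.1 − 0.9)·4.0·17.2

151.3600 g


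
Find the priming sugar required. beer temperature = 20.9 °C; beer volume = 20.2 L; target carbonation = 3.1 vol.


residual = 14.695·(0.01821 + 0.09011·e^(−0.04·T));  sugar = (target − residual)·4.0·V
residual = 14.695·(0.01821 + 0.09011·e^(−0.04·20.9)) = 0.8415
sugar = (3.1 − 0.8415)·4.0·20.2

182.4833 g


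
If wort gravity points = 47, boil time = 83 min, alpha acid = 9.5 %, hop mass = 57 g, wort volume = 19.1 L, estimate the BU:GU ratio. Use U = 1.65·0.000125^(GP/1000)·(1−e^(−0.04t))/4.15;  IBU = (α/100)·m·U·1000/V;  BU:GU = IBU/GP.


U = 1.65·0.000125^(47/1000)·(1−e^(−0.04·83))/4.15 = 0.2512
IBU = (9.5/100)·57·0.2512·1000/19.1 = 71.2138
BU:GU = 71.2138/47

1.5152


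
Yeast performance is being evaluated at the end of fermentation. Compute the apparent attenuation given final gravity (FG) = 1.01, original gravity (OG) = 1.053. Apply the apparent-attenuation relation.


AA = (OG − FG)/(OG − 1) · 100
AA = (1.053 − 1.01)/(1.053 − 1) · 100

81.1321 %


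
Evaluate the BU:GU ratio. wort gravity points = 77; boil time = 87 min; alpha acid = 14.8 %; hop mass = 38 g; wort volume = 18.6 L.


U = 1.65·0.000125^(GP/1000)·(1−e^(−0.04t))/4.15;  IBU = (α/100)·m·U·1000/V;  BU:GU = IBU/GP
U = 1.65·0.000125^(77/1000)·(1−e^(−0.04·87))/4.15 = 0.1929
IBU = (14.8/100)·38·0.1929·1000/18.6 = 58.3231
BU:GU = 58.3231/77

0.7574


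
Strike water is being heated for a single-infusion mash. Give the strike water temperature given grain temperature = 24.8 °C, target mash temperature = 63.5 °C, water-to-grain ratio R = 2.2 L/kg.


T_strike = (0.41/R)·(T_mash − T_grain) + T_mash
T_strike = (0.41/2.2)·(63.5 − 24.8) + 63.5

70.7123 °C


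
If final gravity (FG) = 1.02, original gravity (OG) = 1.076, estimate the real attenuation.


AA = (OG−FG)/(OG−1)·100;  RA = AA·0.8192
AA = (1.076 − 1.02)/(1.076 − 1)·100 = 73.6842
RA = 73.6842·0.8192

60.3621 %


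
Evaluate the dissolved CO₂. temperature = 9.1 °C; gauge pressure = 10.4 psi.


vols = (P + 14.695)·(0.01821 + 0.09011·e^(−0.04·T))
vols = (10.4 + 14.695)·(0.01821 + 0.09011·e^(−0.04·9.1))

2.0283 volumes


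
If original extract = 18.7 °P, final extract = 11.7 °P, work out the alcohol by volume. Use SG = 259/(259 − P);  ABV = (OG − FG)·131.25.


OG = 259/(259 − 18.7) = 1.0778
FG = 259/(259 − 11.7) = 1.0473
ABV = (1.0778 − 1.0473)·131.25

4.0042 % ABV


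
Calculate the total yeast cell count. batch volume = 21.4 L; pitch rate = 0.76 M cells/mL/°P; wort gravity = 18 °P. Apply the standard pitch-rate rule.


cells (billions) = rate · V_L · °P
cells = 0.76 · 21.4 · 18

292.7520 billion cells


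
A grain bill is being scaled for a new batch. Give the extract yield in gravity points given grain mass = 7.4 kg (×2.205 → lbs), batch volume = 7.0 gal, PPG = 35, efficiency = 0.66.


points = lbs × PPG × eff / vol
lbs = 7.4 × 2.205 = 16.3170
points = 16.3170 × 35 × 0.66 / 7.0

53.8461 points


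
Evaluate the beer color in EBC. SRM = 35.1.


EBC = SRM · 1.97
EBC = 35.1 · 1.97

69.1470 EBC


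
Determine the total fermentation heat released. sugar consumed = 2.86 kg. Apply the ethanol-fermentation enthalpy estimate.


Q = m_sugar · 590 kJ/kg
Q = 2.86 · 590

1687.4000 kJ


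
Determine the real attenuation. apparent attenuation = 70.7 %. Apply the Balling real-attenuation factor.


RA = AA · 0.8192
RA = 70.7 · 0.8192

57.9174 %


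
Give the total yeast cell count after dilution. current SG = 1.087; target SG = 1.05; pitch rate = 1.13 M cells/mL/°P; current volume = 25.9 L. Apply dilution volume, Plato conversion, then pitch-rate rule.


V_w = V·((SG_c−1)/(SG_t−1)−1);  °P = 259 − 259/SG_t;  cells = rate·(V+V_w)·°P
V_w = 25.9·((1.087−1)/(1.05−1)−1) = 19.1660
V_final = 25.9 + 19.1660 = 45.0660
°P = 259 − 259/1.05 = 12.3333
cells = 1.13·45.0660·12.3333

628.0698 billion cells


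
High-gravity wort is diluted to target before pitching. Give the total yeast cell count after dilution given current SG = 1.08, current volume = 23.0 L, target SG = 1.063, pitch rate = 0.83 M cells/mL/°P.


V_w = V·((SG_c−1)/(SG_t−1)−1);  °P = 259 − 259/SG_t;  cells = rate·(V+V_w)·°P
V_w = 23.0·((1.08−1)/(1.063−1)−1) = 6.2063
V_final = 23.0 + 6.2063 = 29.2063
°P = 259 − 259/1.063 = 15.3500
cells = 0.83·29.2063·15.3500

372.1024 billion cells


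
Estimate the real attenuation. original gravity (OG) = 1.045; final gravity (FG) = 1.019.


AA = (OG−FG)/(OG−1)·100;  RA = AA·0.8192
AA = (1.045 − 1.019)/(1.045 − 1)·100 = 57.7778
RA = 57.7778·0.8192

47.3316 %


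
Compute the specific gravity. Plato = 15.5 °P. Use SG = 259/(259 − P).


SG = 259/(259 − 15.5)

1.0637


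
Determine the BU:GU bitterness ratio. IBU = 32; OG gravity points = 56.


BU:GU = IBU / OG_points
BU:GU = 32 / 56

0.5714


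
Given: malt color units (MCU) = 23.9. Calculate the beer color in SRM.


SRM = 1.4922 · MCU^0.6859
SRM = 1.4922 · 23.9^0.6859

13.1604 SRM


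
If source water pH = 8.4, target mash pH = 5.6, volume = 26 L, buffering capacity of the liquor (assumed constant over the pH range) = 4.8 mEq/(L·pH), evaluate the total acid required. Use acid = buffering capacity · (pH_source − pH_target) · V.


acid = 4.8 · (8.4 − 5.6) · 26

349.4400 mEq


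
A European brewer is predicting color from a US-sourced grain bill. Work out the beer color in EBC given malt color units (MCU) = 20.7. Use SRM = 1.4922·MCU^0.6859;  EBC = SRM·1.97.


SRM = 1.4922·20.7^0.6859 = 11.9248
EBC = 11.9248·1.97

23.4919 EBC


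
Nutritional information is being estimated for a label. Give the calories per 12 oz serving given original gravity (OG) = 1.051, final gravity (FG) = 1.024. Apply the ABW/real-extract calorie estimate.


ABW = (OG−FG)·131.25·0.79/FG;  °P = 259 − 259/SG (for OG→OE and FG→AE);  RE = 0.1808·OE + 0.8192·AE;  Cal = (6.9·ABW + 4·(RE−0.1))·FG·3.55
ABW = (1.051 − 1.024)·131.25·0.79/1.024 = 2.7339
OE = 259 − 259/1.051 = 12.5680 °P
AE = 259 − 259/1.024 = 6.0703 °P
RE = 0.1808·12.5680 + 0.8192·6.0703 = 7.2451 °P
Cal = (6.9·2.7339 + 4·(7.2451−0.1))·1.024·3.55

172.4708 kcal


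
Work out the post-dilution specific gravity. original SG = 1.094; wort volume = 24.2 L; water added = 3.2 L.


SG_new = 1 + (SG_old − 1)·V_old/(V_old + V_water)
pts = (1.094 − 1)·1000·24.2/(24.2 + 3.2) = 83.0219
SG_new = 1 + 83.0219/1000

1.0830


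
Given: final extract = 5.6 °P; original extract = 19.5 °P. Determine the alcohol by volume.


SG = 259/(259 − P);  ABV = (OG − FG)·131.25
OG = 259/(259 − 19.5) = 1.0814
FG = 259/(259 − 5.6) = 1.0221
ABV = (1.0814 − 1.0221)·131.25

7.7858 % ABV


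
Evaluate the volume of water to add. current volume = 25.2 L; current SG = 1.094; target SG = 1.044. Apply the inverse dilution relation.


V_water = V·((SG_curr − 1)/(SG_target − 1) − 1)
V_water = 25.2·((1.094 − 1)/(1.044 − 1) − 1)

28.6364 L


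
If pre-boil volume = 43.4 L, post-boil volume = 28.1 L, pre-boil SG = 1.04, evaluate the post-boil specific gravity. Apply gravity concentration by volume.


SG_post = 1 + (SG_pre − 1)·V_pre/V_post
pts_pre = (1.04 − 1)·1000 = 40.0000
pts_post = 40.0000·43.4/28.1 = 61.7794
SG_post = 1 + 61.7794/1000

1.0618


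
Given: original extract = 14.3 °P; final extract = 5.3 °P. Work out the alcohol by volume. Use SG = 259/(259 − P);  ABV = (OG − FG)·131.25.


OG = 259/(259 − 14.3) = 1.0584
FG = 259/(259 − 5.3) = 1.0209
ABV = (1.0584 − 1.0209)·131.25

4.9282 % ABV


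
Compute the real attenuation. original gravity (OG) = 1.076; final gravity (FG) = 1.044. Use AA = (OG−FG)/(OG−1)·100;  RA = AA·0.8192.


AA = (1.076 − 1.044)/(1.076 − 1)·100 = 42.1053
RA = 42.1053·0.8192

34.4926 %


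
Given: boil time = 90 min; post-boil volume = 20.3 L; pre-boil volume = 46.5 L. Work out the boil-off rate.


rate = (V_pre − V_post) / (t_min/60)
rate = (46.5 − 20.3) / (90/60)

17.4667 L/hr


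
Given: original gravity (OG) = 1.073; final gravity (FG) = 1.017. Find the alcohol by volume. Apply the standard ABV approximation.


ABV = (OG − FG) · 131.25
ABV = (1.073 − 1.017) · 131.25

7.3500 % ABV


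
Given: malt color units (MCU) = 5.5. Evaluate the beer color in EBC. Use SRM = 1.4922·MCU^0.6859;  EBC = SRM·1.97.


SRM = 1.4922·5.5^0.6859 = 4.8044
EBC = 4.8044·1.97

9.4647 EBC


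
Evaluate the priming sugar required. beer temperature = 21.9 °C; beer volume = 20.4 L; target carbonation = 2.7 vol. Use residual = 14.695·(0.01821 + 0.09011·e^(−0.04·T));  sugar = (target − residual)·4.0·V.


residual = 14.695·(0.01821 + 0.09011·e^(−0.04·21.9)) = 0.8190
sugar = (2.7 − 0.8190)·4.0·20.4

153.4864 g


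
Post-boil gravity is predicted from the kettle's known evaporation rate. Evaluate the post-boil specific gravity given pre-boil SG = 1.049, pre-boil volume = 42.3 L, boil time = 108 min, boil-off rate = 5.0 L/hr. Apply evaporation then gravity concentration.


V_post = V_pre − rate·(t/60);  SG_post = 1 + (SG_pre−1)·V_pre/V_post
V_post = 42.3 − 5.0·(108/60) = 33.3000
SG_post = 1 + (1.049 − 1)·42.3/33.3000

1.0622


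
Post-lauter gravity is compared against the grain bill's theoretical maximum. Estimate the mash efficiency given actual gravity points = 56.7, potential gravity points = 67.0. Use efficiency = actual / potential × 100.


efficiency = 56.7 / 67.0 × 100

84.6269 %


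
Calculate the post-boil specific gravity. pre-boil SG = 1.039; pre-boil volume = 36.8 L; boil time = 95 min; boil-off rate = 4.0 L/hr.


V_post = V_pre − rate·(t/60);  SG_post = 1 + (SG_pre−1)·V_pre/V_post
V_post = 36.8 − 4.0·(95/60) = 30.4667
SG_post = 1 + (1.039 − 1)·36.8/30.4667

1.0471
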